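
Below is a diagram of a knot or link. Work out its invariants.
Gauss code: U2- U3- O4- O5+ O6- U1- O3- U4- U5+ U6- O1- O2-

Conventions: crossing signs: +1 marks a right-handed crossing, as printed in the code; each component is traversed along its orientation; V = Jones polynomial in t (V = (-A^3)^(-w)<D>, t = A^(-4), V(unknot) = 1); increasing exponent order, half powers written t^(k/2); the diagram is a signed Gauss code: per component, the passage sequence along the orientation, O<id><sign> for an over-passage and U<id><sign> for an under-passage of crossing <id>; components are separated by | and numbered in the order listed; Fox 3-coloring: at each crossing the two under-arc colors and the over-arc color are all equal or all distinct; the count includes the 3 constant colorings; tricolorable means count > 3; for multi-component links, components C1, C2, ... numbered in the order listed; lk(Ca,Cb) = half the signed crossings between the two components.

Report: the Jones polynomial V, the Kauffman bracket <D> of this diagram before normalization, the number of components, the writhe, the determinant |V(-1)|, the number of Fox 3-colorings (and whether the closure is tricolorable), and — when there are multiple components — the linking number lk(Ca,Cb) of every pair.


V = -t^-4 + t^-3 + t^-1
<D> = A^-8 + 1 - A^4 (w = -4)
1 component over 6 crossings, w = -4
9 Fox colorings among 3^6, |V(-1)| = 3: tricolorable
why: the span of V is 3, forcing >= 3 crossings in any diagram


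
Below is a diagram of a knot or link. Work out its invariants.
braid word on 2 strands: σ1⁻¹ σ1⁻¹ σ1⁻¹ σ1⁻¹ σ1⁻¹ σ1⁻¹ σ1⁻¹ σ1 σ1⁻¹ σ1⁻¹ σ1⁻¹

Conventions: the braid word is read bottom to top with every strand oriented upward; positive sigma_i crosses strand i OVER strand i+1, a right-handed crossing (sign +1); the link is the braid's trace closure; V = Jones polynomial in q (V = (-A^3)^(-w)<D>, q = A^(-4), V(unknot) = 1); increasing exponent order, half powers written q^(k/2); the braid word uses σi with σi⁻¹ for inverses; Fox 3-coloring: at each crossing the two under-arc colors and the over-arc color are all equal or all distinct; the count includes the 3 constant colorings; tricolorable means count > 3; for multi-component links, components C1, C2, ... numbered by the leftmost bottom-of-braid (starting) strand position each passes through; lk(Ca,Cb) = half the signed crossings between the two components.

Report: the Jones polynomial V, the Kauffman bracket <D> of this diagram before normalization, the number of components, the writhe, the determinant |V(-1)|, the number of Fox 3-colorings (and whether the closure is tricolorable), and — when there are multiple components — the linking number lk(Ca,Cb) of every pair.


V(q) = -q^-13 + q^-12 - q^-11 + q^-10 - q^-9 + q^-8 - q^-7 + q^-6 + q^-4
bracket: -A^-11 - A^-3 + A - A^5 + A^9 - A^13 + A^17 - A^21 + A^25, w = -9
1 component, writhe -9, over 11 crossings
det 9, colorings 9 of 3^11 — tricolorable
observation: one generator, power 9: the (2,9) torus pattern


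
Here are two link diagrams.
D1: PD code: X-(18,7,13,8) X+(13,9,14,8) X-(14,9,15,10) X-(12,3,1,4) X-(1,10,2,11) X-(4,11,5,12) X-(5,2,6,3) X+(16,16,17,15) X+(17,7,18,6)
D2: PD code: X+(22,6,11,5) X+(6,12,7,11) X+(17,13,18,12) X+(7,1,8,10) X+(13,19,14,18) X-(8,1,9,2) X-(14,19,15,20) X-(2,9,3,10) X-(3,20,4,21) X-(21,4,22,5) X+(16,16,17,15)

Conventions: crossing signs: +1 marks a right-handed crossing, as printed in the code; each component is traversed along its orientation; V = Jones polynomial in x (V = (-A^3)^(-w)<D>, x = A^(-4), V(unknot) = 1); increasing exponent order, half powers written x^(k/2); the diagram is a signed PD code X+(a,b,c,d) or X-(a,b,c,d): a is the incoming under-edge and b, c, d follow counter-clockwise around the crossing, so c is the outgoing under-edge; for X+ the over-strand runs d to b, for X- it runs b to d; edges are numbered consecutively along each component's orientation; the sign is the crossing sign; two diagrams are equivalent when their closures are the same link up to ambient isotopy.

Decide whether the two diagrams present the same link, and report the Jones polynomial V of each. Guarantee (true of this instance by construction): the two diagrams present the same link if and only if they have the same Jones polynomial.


equivalent: no
V(D1) = x^(-9/2) - x^(-5/2) - x^(-3/2) - x^(-1/2)  (w -3, c 9, <D> = A^-7 + A^-3 + A - A^9)
V(D2) = -x^(-1/2) - x^(1/2)  (w +1, c 11, <D> = A + A^5)
why: comparing 2 Jones polynomials yields 2 groups


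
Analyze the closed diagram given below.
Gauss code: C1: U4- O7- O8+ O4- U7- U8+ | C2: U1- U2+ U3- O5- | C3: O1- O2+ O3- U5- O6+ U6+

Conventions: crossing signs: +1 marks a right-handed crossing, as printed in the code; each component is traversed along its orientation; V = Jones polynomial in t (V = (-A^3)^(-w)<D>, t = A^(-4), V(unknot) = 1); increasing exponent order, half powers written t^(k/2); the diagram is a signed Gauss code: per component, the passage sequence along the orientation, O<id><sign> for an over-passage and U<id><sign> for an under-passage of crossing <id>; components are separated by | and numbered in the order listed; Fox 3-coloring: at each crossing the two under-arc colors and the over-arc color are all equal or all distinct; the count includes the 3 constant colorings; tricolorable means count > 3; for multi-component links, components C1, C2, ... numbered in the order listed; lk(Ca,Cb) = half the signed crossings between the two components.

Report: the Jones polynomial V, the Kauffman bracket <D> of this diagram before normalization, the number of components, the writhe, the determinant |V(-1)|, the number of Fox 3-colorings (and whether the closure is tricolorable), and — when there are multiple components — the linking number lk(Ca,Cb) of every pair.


V = t^-3 + t^-2 + t^-1 + 1
<D> = A^-6 + A^-2 + A^2 + A^6 (w = -2)
3 components over 8 crossings, w = -2
lk(C1,C2): 0
lk(C1,C3) = 0
linking number lk(C2,C3) = -1
9 Fox colorings among 3^8, |V(-1)| = 0: tricolorable
why: the span of V is 3, within the link bound 8 + 3 - 1


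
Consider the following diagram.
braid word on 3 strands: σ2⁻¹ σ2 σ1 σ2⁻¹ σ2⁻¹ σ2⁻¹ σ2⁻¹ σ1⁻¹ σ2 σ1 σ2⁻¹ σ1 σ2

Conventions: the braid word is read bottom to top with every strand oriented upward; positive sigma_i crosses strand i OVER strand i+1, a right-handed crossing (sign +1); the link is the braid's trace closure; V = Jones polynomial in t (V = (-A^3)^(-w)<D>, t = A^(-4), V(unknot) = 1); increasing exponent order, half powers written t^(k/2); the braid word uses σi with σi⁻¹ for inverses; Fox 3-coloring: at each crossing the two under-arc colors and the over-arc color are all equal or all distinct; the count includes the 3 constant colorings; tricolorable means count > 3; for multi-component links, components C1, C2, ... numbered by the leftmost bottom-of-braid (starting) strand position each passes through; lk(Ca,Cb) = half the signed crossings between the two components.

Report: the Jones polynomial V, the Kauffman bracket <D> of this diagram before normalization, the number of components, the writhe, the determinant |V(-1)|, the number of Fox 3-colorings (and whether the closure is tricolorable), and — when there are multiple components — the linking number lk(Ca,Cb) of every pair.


V = t^(-7/2) - 2t^(-5/2) + t^(-3/2) - 2t^(-1/2) + t^(1/2) - t^(3/2)
<D> = A^-9 - A^-5 + 2A^-1 - A^3 + 2A^7 - A^11 (w = -1)
2 components over 13 crossings, w = -1
lk(C1,C2): 0
3 Fox colorings among 3^13, |V(-1)| = 8: not tricolorable
why: summing lk over 1 pair gives 0


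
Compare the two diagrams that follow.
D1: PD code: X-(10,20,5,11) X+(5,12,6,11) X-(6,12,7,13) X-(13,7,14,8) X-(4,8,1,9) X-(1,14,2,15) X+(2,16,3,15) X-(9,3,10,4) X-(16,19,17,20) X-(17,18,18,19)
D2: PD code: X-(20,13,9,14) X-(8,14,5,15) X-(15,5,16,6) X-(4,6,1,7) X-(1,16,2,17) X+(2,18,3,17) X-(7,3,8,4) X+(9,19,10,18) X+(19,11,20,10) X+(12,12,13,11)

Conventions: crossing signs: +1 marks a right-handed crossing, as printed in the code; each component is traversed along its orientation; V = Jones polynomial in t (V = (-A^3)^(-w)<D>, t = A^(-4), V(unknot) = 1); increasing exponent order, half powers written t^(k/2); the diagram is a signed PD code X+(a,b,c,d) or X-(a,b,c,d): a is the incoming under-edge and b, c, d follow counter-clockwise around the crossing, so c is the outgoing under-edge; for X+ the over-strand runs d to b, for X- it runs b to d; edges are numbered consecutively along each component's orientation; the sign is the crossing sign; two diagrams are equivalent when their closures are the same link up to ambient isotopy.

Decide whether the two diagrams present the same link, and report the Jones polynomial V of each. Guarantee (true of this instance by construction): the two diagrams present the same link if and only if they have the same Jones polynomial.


equivalent: yes
D1 (bracket A^-14 + 2A^-6 + A^2; 10 crossings at w = -6): V = t^-5 + 2t^-3 + t^-1
V(D2) = t^-5 + 2t^-3 + t^-1  (w -2, c 10, <D> = A^-2 + 2A^6 + A^14)
key observation: from 10 to 10 crossings by R-moves: one link, two diagrams


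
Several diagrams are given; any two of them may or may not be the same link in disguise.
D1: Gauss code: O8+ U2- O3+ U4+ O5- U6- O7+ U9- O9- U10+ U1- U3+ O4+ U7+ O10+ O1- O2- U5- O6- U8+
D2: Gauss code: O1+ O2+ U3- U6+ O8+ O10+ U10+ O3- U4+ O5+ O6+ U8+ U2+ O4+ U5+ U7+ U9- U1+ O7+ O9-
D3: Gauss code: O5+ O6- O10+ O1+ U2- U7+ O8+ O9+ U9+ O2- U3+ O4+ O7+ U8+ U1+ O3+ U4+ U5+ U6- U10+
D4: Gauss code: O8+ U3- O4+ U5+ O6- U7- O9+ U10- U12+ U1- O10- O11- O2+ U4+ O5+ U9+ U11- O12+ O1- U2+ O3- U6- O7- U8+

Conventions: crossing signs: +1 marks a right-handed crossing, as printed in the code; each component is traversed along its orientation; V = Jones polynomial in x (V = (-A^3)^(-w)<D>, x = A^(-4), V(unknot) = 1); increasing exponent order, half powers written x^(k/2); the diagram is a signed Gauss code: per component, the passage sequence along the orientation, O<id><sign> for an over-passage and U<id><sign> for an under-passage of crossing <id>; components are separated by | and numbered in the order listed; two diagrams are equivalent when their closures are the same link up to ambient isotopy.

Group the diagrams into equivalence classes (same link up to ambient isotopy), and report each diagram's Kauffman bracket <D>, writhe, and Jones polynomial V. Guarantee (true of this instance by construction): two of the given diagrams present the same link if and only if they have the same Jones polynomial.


classes: {D1, D4} | {D2, D3}
V(D1) = -x^-3 + 2x^-2 - 2x^-1 + 3 - 2x + 2x^2 - x^3  [10 crossings, <D> = -A^-12 + 2A^-8 - 2A^-4 + 3 - 2A^4 + 2A^8 - A^12, w = 0]
V(D2) = x - x^2 + 2x^3 - x^4 + x^5 - x^6  [10 crossings, <D> = -A^-6 + A^-2 - A^2 + 2A^6 - A^10 + A^14, w = +6]
V(D3) = x - x^2 + 2x^3 - x^4 + x^5 - x^6  [10 crossings, <D> = -A^-6 + A^-2 - A^2 + 2A^6 - A^10 + A^14, w = +6]
D4 (bracket -A^-12 + 2A^-8 - 2A^-4 + 3 - 2A^4 + 2A^8 - A^12; 12 crossings at w = 0): V = -x^-3 + 2x^-2 - 2x^-1 + 3 - 2x + 2x^2 - x^3
insight: 2 values of V(x) split the 4 diagrams


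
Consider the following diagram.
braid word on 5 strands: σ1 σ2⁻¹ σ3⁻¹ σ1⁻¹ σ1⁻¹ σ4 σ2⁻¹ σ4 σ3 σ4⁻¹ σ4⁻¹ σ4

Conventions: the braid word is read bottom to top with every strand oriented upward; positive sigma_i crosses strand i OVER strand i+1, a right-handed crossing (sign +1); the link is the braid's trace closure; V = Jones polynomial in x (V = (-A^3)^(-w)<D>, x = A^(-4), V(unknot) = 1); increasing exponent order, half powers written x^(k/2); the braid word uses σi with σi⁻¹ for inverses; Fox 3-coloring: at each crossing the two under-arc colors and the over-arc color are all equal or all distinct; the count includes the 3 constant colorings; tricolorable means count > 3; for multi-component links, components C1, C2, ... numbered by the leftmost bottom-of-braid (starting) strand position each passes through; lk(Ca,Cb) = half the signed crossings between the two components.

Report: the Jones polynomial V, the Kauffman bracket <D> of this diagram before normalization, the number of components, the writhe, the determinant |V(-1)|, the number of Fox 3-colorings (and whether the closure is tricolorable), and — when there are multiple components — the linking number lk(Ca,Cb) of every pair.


V(x) = x^-4 - x^-3 + x^-2 - 2x^-1 + 2 - x + x^2
bracket: A^-14 - A^-10 + 2A^-6 - 2A^-2 + A^2 - A^6 + A^10, w = -2
1 component, writhe -2, over 12 crossings
det 9, colorings 9 of 3^12 — tricolorable
observation: free reduction leaves σ1 σ2⁻¹ σ3⁻¹ σ1⁻¹ σ1⁻¹ σ4 σ2⁻¹ σ4 σ3 σ4⁻¹ of the original 12 letters


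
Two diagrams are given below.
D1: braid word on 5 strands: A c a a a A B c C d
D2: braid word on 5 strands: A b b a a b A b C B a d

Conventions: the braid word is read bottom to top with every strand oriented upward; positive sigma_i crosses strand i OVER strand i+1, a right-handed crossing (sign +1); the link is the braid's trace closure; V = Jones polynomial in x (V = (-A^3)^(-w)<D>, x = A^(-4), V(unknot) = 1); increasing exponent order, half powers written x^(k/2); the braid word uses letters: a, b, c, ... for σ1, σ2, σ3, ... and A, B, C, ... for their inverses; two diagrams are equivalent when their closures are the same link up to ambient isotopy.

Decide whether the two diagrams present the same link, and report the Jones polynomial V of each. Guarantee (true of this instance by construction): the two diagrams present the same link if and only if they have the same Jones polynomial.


equivalent: no
D1 (bracket A^6; 10 crossings at w = +2): V = 1
V(D2) = x - x^2 + 2x^3 - x^4 + x^5 - x^6  (w +4, c 12, <D> = -A^-12 + A^-8 - A^-4 + 2 - A^4 + A^8)
key observation: 2 classes among 2 diagrams; unequal V(x) rules out equality


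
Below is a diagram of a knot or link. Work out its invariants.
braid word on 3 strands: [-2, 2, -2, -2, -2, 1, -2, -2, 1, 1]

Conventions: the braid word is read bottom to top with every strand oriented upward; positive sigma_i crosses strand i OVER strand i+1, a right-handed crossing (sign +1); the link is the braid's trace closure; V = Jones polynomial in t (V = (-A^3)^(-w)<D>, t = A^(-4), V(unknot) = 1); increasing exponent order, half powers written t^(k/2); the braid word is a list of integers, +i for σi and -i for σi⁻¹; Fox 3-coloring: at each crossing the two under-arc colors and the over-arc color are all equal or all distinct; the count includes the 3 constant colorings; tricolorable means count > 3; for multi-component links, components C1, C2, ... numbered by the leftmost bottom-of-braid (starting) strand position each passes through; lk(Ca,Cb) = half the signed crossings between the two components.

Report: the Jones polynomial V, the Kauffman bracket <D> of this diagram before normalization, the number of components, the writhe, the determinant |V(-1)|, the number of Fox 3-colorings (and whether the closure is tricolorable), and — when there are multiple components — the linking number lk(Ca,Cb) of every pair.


V = -t^-6 + 2t^-5 - 4t^-4 + 5t^-3 - 4t^-2 + 5t^-1 - 3 + 2t - t^2
<D> = -A^-14 + 2A^-10 - 3A^-6 + 5A^-2 - 4A^2 + 5A^6 - 4A^10 + 2A^14 - A^18 (w = -2)
1 component over 10 crossings, w = -2
9 Fox colorings among 3^10, |V(-1)| = 27: tricolorable
why: w = -2 (over 10 crossings) is diagram-only; (-A^3)^(2) removes it from V


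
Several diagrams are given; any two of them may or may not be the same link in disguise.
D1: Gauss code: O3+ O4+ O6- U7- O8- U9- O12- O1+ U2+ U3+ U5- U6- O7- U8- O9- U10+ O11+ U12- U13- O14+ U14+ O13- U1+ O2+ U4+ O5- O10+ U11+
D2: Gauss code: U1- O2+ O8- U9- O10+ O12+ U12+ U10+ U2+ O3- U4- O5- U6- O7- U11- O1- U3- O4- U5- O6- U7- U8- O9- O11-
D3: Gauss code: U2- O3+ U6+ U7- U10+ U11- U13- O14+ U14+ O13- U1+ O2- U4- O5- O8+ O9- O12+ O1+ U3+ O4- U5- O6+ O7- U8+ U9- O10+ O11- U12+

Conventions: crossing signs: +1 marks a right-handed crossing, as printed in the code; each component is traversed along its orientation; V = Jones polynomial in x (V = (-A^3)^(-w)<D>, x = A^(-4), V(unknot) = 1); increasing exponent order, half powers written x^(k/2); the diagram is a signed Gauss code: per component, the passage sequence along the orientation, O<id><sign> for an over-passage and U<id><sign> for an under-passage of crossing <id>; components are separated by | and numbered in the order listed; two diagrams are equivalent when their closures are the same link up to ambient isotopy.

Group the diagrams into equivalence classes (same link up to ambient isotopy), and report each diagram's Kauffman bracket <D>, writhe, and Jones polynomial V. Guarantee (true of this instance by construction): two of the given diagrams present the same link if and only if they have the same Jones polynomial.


grouping into links: {D1} | {D2} | {D3}
V(D1) = -x^-3 + x^-2 - x^-1 + 3 - x + x^2 - x^3  (w 0, c 14, <D> = -A^-12 + A^-8 - A^-4 + 3 - A^4 + A^8 - A^12)
V(D2) = -x^-12 + 2x^-11 - 3x^-10 + 4x^-9 - 5x^-8 + 4x^-7 - 3x^-6 + 3x^-5 - x^-4 + x^-3  [12 crossings, <D> = A^-6 - A^-2 + 3A^2 - 3A^6 + 4A^10 - 5A^14 + 4A^18 - 3A^22 + 2A^26 - A^30, w = -6]
V(D3) = x^-2 - x^-1 + 1 - x + x^2  [14 crossings, <D> = A^-8 - A^-4 + 1 - A^4 + A^8, w = 0]
why: V(x) takes 3 values over 3 diagrams, fixing the grouping


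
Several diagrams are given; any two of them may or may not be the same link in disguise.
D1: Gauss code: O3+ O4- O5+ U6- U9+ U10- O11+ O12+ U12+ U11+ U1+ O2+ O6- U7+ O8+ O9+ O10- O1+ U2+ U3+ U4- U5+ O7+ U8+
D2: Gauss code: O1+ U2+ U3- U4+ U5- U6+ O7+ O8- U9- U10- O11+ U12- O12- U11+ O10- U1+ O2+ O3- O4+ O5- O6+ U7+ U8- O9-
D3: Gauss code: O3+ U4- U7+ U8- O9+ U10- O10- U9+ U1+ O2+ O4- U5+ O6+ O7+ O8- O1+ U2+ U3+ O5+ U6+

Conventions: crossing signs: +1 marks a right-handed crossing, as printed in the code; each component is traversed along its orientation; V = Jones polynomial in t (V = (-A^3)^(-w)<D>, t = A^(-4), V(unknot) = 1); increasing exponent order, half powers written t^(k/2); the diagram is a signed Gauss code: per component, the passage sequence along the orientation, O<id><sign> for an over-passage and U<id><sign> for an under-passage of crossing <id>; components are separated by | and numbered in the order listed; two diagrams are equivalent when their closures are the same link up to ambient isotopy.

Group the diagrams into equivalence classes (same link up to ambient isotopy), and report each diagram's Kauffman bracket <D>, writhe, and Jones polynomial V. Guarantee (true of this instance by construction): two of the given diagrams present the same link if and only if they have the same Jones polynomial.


equivalence classes: {D1, D3} | {D2}
D1 (bracket -A^-6 + A^-2 - A^2 + 2A^6 - A^10 + A^14; 12 crossings at w = +6): V = t - t^2 + 2t^3 - t^4 + t^5 - t^6
V(D2) = 1  [12 crossings, <D> = 1, w = 0]
D3 (bracket -A^-12 + A^-8 - A^-4 + 2 - A^4 + A^8; 10 crossings at w = +4): V = t - t^2 + 2t^3 - t^4 + t^5 - t^6
key observation: comparing 3 Jones polynomials yields 2 groups


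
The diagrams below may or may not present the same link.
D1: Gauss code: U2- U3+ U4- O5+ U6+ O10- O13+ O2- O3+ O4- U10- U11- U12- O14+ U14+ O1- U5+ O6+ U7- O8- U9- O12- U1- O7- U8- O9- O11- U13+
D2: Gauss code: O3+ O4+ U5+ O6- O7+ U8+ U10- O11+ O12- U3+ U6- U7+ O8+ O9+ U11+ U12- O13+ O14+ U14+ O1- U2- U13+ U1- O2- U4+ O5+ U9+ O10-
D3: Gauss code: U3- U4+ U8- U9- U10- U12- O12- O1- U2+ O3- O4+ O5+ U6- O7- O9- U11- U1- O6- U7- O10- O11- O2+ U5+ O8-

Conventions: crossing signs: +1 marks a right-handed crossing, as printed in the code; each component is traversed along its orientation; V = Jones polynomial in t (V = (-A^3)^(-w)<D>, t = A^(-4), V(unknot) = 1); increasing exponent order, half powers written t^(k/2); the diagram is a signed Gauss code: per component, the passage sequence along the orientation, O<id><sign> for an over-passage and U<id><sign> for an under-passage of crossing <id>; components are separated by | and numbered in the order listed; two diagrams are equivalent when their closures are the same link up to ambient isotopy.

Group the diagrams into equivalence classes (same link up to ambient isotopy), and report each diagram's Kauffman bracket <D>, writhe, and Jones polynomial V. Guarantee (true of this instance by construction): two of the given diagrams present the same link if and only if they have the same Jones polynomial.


equivalence classes: {D1, D3} | {D2}
D1 (bracket A^-8 - A^-4 + 2 - A^4 + A^8 - A^12; 14 crossings at w = -4): V = -t^-6 + t^-5 - t^-4 + 2t^-3 - t^-2 + t^-1
V(D2) = t + t^3 - t^4  [14 crossings, <D> = -A^-4 + 1 + A^8, w = +4]
D3 (bracket A^-14 - A^-10 + 2A^-6 - A^-2 + A^2 - A^6; 12 crossings at w = -6): V = -t^-6 + t^-5 - t^-4 + 2t^-3 - t^-2 + t^-1
key observation: 2 classes among 3 diagrams; unequal V(t) rules out equality


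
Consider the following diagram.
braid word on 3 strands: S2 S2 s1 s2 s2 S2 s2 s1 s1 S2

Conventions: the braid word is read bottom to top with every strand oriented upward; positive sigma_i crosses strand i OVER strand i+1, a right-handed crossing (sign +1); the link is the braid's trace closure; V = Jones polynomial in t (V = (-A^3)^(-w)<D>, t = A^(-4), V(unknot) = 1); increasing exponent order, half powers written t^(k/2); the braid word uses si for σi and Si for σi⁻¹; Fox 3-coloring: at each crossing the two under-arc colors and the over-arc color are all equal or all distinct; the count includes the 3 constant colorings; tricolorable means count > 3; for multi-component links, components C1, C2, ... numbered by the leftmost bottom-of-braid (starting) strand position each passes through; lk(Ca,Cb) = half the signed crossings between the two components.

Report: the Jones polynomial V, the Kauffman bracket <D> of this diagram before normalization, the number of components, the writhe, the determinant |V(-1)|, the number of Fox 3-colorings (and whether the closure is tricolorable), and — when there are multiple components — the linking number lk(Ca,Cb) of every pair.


V(t) = -t^-1 + 2 - t + 2t^2 - t^3 + t^4 - t^5
bracket: -A^-14 + A^-10 - A^-6 + 2A^-2 - A^2 + 2A^6 - A^10, w = +2
1 component, writhe +2, over 10 crossings
det 9, colorings 9 of 3^10 — tricolorable
observation: w = +2 shifts under R1 moves; the (-A^3)^(-2) factor cancels that in V


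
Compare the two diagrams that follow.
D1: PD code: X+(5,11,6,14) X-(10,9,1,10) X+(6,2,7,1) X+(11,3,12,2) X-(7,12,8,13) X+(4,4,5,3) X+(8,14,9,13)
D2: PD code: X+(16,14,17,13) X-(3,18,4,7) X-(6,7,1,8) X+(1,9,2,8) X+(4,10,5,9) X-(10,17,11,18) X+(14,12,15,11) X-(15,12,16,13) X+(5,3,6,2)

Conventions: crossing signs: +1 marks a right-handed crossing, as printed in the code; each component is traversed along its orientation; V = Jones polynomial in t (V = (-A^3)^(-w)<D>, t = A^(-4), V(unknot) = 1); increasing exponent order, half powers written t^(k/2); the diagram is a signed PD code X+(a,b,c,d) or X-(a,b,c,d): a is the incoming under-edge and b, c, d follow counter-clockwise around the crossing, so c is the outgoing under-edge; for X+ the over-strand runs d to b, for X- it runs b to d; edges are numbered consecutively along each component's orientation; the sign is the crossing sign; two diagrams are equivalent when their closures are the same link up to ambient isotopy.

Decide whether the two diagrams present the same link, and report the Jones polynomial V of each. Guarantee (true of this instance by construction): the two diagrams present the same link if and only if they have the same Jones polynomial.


equivalent: no
V(D1) = -t^(1/2) - t^(5/2)  (w +3, c 7, <D> = A^-1 + A^7)
V(D2) = -t^(-1/2) - t^(1/2)  (w +1, c 9, <D> = A + A^5)
why: comparing 2 Jones polynomials yields 2 groups


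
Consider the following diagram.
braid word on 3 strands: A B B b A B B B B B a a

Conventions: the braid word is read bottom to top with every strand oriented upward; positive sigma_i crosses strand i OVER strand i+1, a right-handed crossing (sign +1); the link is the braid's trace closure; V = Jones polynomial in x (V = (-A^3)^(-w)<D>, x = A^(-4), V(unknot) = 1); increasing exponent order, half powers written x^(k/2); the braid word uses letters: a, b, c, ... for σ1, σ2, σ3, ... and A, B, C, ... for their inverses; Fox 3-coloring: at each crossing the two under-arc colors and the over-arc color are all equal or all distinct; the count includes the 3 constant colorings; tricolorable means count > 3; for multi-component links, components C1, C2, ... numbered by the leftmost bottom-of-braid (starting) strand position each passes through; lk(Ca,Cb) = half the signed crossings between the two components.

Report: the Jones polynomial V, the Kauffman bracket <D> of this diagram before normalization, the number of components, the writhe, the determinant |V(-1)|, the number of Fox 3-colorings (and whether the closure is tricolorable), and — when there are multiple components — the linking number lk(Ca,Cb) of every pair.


V = -x^-7 + x^-6 - x^-5 + x^-4 + x^-2
<D> = A^-10 + A^-2 - A^2 + A^6 - A^10 (w = -6)
1 component over 12 crossings, w = -6
3 Fox colorings among 3^12, |V(-1)| = 5: not tricolorable
why: det 5 = |V(-1)|; not divisible by 3, so not tricolorable


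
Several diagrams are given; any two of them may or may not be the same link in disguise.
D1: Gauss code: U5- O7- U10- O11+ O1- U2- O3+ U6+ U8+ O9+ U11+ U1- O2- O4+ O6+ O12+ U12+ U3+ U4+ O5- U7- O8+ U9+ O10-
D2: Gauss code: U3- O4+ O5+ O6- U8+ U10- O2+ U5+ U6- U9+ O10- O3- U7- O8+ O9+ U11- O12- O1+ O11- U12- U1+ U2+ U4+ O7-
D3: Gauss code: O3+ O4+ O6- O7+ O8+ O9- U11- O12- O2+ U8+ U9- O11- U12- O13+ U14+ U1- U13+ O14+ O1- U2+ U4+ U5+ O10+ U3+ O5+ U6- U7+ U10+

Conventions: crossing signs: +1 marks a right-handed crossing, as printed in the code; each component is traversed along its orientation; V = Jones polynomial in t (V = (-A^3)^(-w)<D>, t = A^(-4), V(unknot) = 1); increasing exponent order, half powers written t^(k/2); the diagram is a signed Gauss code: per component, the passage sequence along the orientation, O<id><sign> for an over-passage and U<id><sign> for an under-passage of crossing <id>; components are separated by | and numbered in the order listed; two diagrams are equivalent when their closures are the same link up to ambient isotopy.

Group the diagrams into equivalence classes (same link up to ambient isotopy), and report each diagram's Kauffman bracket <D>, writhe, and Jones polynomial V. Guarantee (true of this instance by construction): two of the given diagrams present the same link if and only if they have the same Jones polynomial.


classes: {D1} | {D2} | {D3}
V(D1) = -t^-3 + 2t^-2 - 2t^-1 + 3 - 2t + 2t^2 - t^3  [12 crossings, <D> = -A^-6 + 2A^-2 - 2A^2 + 3A^6 - 2A^10 + 2A^14 - A^18, w = +2]
D2 (bracket A^-16 - A^-12 + A^-8 - 2A^-4 + 2 - A^4 + A^8; 12 crossings at w = 0): V = t^-2 - t^-1 + 2 - 2t + t^2 - t^3 + t^4
V(D3) = t + t^3 - t^4  [14 crossings, <D> = -A^-4 + 1 + A^8, w = +4]
note: 3 classes among 3 diagrams; unequal V(t) rules out equality


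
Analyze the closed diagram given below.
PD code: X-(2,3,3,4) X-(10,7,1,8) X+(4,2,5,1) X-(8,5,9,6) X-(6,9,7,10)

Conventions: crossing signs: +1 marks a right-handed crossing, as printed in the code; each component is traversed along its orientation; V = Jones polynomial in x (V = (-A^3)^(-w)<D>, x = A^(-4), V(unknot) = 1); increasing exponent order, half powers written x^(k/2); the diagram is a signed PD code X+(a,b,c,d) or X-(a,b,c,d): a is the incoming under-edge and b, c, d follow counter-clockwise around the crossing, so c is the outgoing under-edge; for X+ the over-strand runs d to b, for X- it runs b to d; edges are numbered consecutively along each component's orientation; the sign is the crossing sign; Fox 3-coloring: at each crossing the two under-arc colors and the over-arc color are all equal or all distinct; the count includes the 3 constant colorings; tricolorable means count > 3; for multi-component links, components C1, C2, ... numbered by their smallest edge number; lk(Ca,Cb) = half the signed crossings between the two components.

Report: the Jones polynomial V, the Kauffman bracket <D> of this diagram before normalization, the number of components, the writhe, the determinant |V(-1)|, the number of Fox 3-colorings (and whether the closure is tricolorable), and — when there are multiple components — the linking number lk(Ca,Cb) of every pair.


V = -x^-4 + x^-3 + x^-1
<D> = -A^-5 - A^3 + A^7 (w = -3)
1 component over 5 crossings, w = -3
9 Fox colorings among 3^5, |V(-1)| = 3: tricolorable
why: V spans 3 powers of x: at least 3 crossings in any diagram


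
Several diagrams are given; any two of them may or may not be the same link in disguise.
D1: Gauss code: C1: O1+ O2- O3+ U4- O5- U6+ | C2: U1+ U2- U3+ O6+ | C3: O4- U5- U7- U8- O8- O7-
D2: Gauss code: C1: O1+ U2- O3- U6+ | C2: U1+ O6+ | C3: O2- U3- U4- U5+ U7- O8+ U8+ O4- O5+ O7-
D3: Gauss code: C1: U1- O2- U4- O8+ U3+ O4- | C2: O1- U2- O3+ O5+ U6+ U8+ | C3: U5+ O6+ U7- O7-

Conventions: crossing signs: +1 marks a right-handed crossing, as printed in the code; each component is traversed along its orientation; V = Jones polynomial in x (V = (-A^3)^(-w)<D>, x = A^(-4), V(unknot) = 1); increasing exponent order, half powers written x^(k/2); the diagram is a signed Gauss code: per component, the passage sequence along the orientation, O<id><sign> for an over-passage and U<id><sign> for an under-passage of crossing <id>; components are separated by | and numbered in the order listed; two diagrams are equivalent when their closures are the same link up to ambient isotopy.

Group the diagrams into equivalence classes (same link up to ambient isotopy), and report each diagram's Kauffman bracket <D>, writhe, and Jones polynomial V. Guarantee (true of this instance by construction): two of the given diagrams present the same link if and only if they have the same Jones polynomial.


grouping into links: {D1, D2} | {D3}
V(D1) = x^-2 + 2 + x^2  (w -2, c 8, <D> = A^-14 + 2A^-6 + A^2)
D2 (bracket A^-8 + 2 + A^8; 8 crossings at w = 0): V = x^-2 + 2 + x^2
D3 (bracket A^-16 - A^-12 + 3A^-8 - 2A^-4 + 4 - 2A^4 + 2A^8 - A^12; 8 crossings at w = 0): V = -x^-3 + 2x^-2 - 2x^-1 + 4 - 2x + 3x^2 - x^3 + x^4
why: V(x) takes 2 values over 3 diagrams, fixing the grouping


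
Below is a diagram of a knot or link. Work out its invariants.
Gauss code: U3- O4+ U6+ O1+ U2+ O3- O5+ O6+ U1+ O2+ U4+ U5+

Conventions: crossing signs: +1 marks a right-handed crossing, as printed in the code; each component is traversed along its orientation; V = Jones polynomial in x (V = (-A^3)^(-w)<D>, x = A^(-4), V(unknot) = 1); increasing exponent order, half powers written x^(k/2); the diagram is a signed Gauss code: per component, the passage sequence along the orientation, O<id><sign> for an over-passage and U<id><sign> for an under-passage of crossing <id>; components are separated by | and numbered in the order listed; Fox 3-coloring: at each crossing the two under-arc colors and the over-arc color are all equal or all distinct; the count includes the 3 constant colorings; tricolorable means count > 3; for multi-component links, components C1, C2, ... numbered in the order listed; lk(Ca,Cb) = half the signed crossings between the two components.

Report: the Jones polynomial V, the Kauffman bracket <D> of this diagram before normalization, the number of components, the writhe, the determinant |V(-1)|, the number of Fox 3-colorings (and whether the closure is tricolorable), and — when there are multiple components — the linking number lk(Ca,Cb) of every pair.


V = x + x^3 - x^4
<D> = -A^-4 + 1 + A^8 (w = +4)
1 component over 6 crossings, w = +4
9 Fox colorings among 3^6, |V(-1)| = 3: tricolorable
why: V spans 3 powers of x: at least 3 crossings in any diagram


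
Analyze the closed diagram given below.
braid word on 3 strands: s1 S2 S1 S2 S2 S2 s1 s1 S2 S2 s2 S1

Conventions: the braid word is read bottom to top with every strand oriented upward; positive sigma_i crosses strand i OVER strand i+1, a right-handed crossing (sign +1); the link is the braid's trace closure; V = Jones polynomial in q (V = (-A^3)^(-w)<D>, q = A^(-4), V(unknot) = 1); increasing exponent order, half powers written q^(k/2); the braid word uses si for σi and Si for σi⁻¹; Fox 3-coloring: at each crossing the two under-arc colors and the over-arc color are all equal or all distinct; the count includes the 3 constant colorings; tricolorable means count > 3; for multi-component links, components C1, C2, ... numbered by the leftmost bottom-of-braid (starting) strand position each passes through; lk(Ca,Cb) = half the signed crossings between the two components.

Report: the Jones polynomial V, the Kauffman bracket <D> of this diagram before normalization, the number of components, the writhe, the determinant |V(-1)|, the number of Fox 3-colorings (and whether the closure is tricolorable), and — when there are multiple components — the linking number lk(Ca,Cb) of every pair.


Jones polynomial: V(q) = -q^-6 + q^-5 - q^-4 + 2q^-3 - q^-2 + q^-1
<D> = A^-8 - A^-4 + 2 - A^4 + A^8 - A^12; writhe -4
components 1, writhe -4 (12 crossings)
3-colorings: 3 of 3^12, det 7 — not tricolorable
note: the span of V is 5, forcing >= 5 crossings in any diagram


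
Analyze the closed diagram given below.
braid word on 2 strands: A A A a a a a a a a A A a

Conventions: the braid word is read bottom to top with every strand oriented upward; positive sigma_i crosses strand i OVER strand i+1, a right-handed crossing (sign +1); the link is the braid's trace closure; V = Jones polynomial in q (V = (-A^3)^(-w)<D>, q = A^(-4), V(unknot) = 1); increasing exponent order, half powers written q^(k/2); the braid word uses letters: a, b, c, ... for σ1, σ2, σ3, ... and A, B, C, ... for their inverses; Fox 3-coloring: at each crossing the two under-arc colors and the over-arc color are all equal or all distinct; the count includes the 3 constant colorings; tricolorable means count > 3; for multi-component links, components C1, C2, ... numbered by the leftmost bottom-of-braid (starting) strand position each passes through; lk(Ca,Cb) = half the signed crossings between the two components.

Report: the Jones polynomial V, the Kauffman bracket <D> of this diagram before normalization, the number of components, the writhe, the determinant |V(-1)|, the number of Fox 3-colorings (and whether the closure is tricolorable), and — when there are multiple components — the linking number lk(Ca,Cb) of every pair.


V = q + q^3 - q^4
<D> = A^-7 - A^-3 - A^5 (w = +3)
1 component over 13 crossings, w = +3
9 Fox colorings among 3^13, |V(-1)| = 3: tricolorable
why: a (2,3) torus form — a single generator 3 times


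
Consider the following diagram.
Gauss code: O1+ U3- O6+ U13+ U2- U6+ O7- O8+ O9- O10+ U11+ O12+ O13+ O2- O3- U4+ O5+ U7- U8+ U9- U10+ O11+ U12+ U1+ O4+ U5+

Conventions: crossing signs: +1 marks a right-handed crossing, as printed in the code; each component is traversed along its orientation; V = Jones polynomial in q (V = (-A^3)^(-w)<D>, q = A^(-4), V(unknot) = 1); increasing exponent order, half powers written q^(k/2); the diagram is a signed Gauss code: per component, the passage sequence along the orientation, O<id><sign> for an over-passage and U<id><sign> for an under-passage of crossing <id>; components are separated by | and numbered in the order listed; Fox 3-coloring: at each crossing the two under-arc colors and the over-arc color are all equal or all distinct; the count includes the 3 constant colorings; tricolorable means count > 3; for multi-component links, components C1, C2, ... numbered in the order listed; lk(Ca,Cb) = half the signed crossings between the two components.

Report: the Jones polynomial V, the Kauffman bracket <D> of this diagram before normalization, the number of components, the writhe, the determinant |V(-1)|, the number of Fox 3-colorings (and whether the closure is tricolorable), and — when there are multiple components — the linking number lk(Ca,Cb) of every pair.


V = q - q^2 + 2q^3 - q^4 + q^5 - q^6
<D> = A^-9 - A^-5 + A^-1 - 2A^3 + A^7 - A^11 (w = +5)
1 component over 13 crossings, w = +5
3 Fox colorings among 3^13, |V(-1)| = 7: not tricolorable
why: |V(-1)| = 7: so not tricolorable, since 3 does not divide 7


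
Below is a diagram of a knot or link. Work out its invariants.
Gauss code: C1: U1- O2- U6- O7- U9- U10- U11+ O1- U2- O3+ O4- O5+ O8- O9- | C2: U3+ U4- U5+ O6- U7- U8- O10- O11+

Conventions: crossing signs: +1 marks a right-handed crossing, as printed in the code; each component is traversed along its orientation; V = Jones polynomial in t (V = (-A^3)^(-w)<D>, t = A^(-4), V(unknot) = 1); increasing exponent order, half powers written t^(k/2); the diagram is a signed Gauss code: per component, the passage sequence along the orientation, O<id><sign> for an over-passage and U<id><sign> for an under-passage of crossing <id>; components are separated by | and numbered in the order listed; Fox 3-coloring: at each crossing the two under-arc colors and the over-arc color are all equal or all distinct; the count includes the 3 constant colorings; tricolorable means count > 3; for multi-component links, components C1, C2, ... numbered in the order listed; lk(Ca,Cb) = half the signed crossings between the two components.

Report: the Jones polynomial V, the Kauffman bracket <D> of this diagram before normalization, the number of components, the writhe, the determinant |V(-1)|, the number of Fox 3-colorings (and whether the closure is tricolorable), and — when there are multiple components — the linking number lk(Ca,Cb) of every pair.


V(t) = t^(-13/2) - t^(-11/2) + t^(-9/2) - 2t^(-7/2) - t^(-3/2)
bracket: A^-9 + 2A^-1 - A^3 + A^7 - A^11, w = -5
2 components, writhe -5, over 11 crossings
lk(C1,C2) = -1
det 6, colorings 9 of 3^11 — tricolorable
observation: the span of V is 5, within the link bound 11 + 2 - 1


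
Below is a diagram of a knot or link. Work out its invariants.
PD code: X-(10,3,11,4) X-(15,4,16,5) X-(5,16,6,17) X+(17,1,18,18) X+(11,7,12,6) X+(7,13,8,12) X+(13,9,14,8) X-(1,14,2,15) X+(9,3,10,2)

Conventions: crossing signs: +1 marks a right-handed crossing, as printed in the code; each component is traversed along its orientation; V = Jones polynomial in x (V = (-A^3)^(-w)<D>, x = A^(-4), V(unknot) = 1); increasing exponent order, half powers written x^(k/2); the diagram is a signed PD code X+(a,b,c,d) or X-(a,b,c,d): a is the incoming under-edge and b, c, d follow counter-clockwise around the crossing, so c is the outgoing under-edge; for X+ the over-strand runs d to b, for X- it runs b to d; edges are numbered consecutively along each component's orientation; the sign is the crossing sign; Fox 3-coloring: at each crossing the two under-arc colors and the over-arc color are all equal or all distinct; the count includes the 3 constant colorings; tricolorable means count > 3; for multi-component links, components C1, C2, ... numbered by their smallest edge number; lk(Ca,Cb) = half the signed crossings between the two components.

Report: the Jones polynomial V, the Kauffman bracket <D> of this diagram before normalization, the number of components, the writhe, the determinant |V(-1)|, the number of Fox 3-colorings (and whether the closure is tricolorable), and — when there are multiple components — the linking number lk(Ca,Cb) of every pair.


Jones polynomial: V(x) = -x^-3 + x^-2 - x^-1 + 3 - x + x^2 - x^3
<D> = A^-9 - A^-5 + A^-1 - 3A^3 + A^7 - A^11 + A^15; writhe +1
components 1, writhe +1 (9 crossings)
3-colorings: 27 of 3^9, det 9 — tricolorable
note: w = +1 shifts under R1 moves; the (-A^3)^(-1) factor cancels that in V


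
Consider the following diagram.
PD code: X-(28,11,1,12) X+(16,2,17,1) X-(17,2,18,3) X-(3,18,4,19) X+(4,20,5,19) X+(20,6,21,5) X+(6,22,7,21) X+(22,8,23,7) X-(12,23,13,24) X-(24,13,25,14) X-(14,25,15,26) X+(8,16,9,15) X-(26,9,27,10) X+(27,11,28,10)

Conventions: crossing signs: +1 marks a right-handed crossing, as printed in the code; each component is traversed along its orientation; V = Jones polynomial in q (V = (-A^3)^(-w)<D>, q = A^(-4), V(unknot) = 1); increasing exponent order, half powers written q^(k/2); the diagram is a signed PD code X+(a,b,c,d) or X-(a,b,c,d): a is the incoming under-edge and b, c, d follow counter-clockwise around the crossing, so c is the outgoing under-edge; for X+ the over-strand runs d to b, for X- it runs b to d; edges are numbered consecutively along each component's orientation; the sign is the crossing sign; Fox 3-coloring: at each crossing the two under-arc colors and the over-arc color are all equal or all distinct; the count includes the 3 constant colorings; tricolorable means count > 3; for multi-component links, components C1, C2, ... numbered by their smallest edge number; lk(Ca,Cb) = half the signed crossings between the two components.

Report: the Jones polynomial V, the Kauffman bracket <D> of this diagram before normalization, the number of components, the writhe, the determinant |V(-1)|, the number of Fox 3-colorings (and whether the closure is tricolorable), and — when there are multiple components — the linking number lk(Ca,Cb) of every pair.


V(q) = q^-4 - 2q^-3 + 3q^-2 - 4q^-1 + 5 - 4q + 3q^2 - 2q^3 + q^4
bracket: A^-16 - 2A^-12 + 3A^-8 - 4A^-4 + 5 - 4A^4 + 3A^8 - 2A^12 + A^16, w = 0
1 component, writhe 0, over 14 crossings
det 25, colorings 3 of 3^14 — not tricolorable
observation: w = 0 shifts under R1 moves; the (-A^3)^(0) factor cancels that in V
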